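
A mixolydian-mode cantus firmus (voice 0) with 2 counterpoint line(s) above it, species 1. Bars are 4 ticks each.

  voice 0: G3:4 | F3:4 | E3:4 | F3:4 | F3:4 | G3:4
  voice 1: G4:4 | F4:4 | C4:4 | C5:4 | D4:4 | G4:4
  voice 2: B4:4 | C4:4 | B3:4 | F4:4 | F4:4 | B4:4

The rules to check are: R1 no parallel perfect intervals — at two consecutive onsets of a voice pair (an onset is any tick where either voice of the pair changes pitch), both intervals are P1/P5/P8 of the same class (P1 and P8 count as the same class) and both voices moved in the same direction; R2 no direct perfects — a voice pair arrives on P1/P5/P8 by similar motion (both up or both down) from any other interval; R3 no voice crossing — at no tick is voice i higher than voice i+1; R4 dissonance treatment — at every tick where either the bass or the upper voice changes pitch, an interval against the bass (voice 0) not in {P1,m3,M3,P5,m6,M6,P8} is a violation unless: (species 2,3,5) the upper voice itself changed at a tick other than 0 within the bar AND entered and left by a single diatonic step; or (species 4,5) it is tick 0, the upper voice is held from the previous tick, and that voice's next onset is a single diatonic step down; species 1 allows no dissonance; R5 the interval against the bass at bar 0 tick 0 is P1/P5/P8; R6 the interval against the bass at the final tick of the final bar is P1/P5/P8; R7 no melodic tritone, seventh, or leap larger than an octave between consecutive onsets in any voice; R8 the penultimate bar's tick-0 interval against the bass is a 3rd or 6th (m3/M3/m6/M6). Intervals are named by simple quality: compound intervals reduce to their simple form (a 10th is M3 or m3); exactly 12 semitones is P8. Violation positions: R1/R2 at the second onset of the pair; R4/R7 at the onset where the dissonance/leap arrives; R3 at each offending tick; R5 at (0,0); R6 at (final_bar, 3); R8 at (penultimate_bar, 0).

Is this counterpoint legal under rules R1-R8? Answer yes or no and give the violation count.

bar 0: v0=G3 v1=G4 v2=B4 (M3)
bar 1: v0=F3 v1=F4 v2=C4 (P5)
bar 2: v0=E3 v1=C4 v2=B3 (P5)
bar 3: v0=F3 v1=C5 v2=F4 (P8)
bar 4: v0=F3 v1=D4 v2=F4 (P8)
bar 5: v0=G3 v1=G4 v2=B4 (M3)
  R5 @ bar0.0: opens on M3
  R1 @ bar1.0: G3/G4 P8 -> F3/F4 P8 similar
  R2 @ bar1.0: G3/B4 M3 -> F3/C4 P5 similar
  R3 @ bar1.0: F4 above C4
  R7 @ bar1.0: B4->C4 leap 11st
  R3 @ bar1.1: F4 above C4
  R3 @ bar1.2: F4 above C4
  R3 @ bar1.3: F4 above C4
  R1 @ bar2.0: F3/C4 P5 -> E3/B3 P5 similar
  R3 @ bar2.0: C4 above B3
  R3 @ bar2.1: C4 above B3
  R3 @ bar2.2: C4 above B3
  R3 @ bar2.3: C4 above B3
  R2 @ bar3.0: E3/C4 m6 -> F3/C5 P5 similar
  R2 @ bar3.0: E3/B3 P5 -> F3/F4 P8 similar
  R2 @ bar3.0: C4/B3 m2 -> C5/F4 P5 similar
  R3 @ bar3.0: C5 above F4
  R7 @ bar3.0: B3->F4 leap 6st
  R3 @ bar3.1: C5 above F4
  R3 @ bar3.2: C5 above F4
  R3 @ bar3.3: C5 above F4
  R7 @ bar4.0: C5->D4 leap 10st
  R8 @ bar4.0: penult P8 not 3rd/6th
  R2 @ bar5.0: F3/D4 M6 -> G3/G4 P8 similar
  R7 @ bar5.0: F4->B4 leap 6st
  R6 @ bar5.3: closes on M3

No (26 violations)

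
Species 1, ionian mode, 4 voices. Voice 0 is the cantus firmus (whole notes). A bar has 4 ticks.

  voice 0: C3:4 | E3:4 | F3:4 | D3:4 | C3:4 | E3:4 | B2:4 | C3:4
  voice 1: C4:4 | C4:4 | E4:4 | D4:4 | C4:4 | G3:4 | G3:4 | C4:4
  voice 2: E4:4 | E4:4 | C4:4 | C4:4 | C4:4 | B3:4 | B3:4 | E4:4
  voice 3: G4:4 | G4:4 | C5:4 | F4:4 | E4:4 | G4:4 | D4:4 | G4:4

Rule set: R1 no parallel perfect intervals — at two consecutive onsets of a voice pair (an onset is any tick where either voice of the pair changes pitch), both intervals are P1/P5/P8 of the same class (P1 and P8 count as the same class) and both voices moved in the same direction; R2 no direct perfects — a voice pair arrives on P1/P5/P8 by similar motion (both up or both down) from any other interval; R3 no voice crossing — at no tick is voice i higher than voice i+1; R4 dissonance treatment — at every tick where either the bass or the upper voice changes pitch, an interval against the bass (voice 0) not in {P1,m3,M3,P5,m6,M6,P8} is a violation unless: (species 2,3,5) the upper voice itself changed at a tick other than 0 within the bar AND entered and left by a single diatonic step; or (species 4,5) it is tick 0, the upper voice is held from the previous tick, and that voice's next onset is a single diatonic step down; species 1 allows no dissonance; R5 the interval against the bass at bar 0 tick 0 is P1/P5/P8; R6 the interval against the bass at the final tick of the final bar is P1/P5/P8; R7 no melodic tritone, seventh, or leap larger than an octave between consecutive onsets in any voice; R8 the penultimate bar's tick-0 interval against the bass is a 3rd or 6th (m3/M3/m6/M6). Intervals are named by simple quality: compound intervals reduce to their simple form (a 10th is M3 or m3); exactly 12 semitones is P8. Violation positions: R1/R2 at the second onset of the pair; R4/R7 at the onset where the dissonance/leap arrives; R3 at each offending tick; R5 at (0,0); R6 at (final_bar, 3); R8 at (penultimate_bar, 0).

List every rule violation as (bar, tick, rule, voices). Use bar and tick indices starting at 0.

bar 0: v0=C3 v1=C4 v2=E4 v3=G4 downbeat P5
bar 1: v0=E3 v1=C4 v2=E4 v3=G4 downbeat m3
bar 2: v0=F3 v1=E4 v2=C4 v3=C5 downbeat P5
bar 3: v0=D3 v1=D4 v2=C4 v3=F4 downbeat m3
bar 4: v0=C3 v1=C4 v2=C4 v3=E4 downbeat M3
bar 5: v0=E3 v1=G3 v2=B3 v3=G4 downbeat m3
bar 6: v0=B2 v1=G3 v2=B3 v3=D4 downbeat m3
bar 7: v0=C3 v1=C4 v2=E4 v3=G4 downbeat P5
  -> R5 @ bar 0 tick 0 v(0, 2): opens on M3
  -> R2 @ bar 2 tick 0 v(0, 3): E3/G4 m3 -> F3/C5 P5 similar
  -> R3 @ bar 2 tick 0 v(1, 2): E4 above C4
  -> R4 @ bar 2 tick 0 v(0, 1): F3/E4 M7 untreated
  -> R3 @ bar 2 tick 1 v(1, 2): E4 above C4
  -> R3 @ bar 2 tick 2 v(1, 2): E4 above C4
  -> R3 @ bar 2 tick 3 v(1, 2): E4 above C4
  -> R2 @ bar 3 tick 0 v(0, 1): F3/E4 M7 -> D3/D4 P8 similar
  -> R3 @ bar 3 tick 0 v(1, 2): D4 above C4
  -> R4 @ bar 3 tick 0 v(0, 2): D3/C4 m7 untreated
  -> R3 @ bar 3 tick 1 v(1, 2): D4 above C4
  -> R3 @ bar 3 tick 2 v(1, 2): D4 above C4
  -> R3 @ bar 3 tick 3 v(1, 2): D4 above C4
  -> R1 @ bar 4 tick 0 v(0, 1): D3/D4 P8 -> C3/C4 P8 similar
  -> R8 @ bar 6 tick 0 v(0, 2): penult P8 not 3rd/6th
  -> R1 @ bar 7 tick 0 v(1, 3): G3/D4 P5 -> C4/G4 P5 similar
  -> R2 @ bar 7 tick 0 v(0, 1): B2/G3 m6 -> C3/C4 P8 similar
  -> R2 @ bar 7 tick 0 v(0, 3): B2/D4 m3 -> C3/G4 P5 similar
  -> R6 @ bar 7 tick 3 v(0, 2): closes on M3

(0, 0, R5, (0, 2))
(2, 0, R2, (0, 3))
(2, 0, R3, (1, 2))
(2, 0, R4, (0, 1))
(2, 1, R3, (1, 2))
(2, 2, R3, (1, 2))
(2, 3, R3, (1, 2))
(3, 0, R2, (0, 1))
(3, 0, R3, (1, 2))
(3, 0, R4, (0, 2))
(3, 1, R3, (1, 2))
(3, 2, R3, (1, 2))
(3, 3, R3, (1, 2))
(4, 0, R1, (0, 1))
(6, 0, R8, (0, 2))
(7, 0, R1, (1, 3))
(7, 0, R2, (0, 1))
(7, 0, R2, (0, 3))
(7, 3, R6, (0, 2))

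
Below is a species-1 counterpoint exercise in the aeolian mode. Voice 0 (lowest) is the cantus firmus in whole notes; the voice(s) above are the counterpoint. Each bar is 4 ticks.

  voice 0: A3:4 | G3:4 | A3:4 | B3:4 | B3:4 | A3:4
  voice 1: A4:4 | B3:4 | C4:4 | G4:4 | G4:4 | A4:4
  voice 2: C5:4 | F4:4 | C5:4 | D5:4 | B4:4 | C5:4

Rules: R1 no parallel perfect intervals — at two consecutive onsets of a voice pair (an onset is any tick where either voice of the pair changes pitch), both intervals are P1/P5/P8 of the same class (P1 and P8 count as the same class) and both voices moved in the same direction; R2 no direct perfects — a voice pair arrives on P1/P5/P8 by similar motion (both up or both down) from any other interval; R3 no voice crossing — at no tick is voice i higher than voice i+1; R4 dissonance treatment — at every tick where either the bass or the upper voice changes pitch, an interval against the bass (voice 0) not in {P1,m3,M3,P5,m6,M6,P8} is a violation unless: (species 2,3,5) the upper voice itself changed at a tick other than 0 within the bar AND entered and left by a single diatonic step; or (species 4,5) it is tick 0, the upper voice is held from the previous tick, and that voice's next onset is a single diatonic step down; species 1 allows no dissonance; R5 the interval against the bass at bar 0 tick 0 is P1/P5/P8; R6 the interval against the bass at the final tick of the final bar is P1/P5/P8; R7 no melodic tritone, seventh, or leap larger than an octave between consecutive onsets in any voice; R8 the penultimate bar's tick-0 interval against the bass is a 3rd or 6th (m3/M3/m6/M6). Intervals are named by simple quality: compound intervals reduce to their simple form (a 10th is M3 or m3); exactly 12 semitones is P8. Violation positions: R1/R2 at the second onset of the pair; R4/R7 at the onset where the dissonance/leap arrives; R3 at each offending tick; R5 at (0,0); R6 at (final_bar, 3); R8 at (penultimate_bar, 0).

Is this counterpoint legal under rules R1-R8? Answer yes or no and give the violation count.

No (7 violations)

bar 0: v0=A3 v1=A4 v2=C5 (m3)
bar 1: v0=G3 v1=B3 v2=F4 (m7)
bar 2: v0=A3 v1=C4 v2=C5 (m3)
bar 3: v0=B3 v1=G4 v2=D5 (m3)
bar 4: v0=B3 v1=G4 v2=B4 (P8)
bar 5: v0=A3 v1=A4 v2=C5 (m3)
  R5 @ bar0.0: opens on m3
  R4 @ bar1.0: G3/F4 m7 untreated
  R7 @ bar1.0: A4->B3 leap 10st
  R2 @ bar2.0: B3/F4 TT -> C4/C5 P8 similar
  R2 @ bar3.0: C4/C5 P8 -> G4/D5 P5 similar
  R8 @ bar4.0: penult P8 not 3rd/6th
  R6 @ bar5.3: closes on m3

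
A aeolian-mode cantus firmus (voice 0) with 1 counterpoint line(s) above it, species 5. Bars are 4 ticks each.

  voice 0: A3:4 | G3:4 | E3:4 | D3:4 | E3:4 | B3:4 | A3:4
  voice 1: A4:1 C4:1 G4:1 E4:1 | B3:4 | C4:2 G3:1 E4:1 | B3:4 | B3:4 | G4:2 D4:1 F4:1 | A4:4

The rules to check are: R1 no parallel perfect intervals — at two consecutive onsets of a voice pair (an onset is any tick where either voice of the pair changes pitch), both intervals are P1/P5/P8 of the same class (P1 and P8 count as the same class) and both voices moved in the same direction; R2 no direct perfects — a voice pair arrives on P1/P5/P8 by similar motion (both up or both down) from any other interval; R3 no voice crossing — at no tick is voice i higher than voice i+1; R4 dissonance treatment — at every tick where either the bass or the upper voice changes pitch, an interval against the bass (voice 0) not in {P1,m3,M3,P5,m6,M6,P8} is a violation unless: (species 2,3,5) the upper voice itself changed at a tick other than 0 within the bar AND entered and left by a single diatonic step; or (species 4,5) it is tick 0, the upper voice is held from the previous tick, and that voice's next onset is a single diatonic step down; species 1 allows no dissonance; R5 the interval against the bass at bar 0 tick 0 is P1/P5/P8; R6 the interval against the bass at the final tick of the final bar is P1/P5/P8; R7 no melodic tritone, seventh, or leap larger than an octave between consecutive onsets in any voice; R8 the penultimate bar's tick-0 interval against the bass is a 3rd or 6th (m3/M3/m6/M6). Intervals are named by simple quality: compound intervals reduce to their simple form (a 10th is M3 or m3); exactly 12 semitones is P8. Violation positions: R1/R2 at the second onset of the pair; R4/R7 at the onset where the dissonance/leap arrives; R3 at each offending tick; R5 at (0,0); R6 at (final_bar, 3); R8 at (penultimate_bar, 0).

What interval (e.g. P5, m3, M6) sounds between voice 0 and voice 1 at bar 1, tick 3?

voice 0=G3 voice 1=B3 -> M3

M3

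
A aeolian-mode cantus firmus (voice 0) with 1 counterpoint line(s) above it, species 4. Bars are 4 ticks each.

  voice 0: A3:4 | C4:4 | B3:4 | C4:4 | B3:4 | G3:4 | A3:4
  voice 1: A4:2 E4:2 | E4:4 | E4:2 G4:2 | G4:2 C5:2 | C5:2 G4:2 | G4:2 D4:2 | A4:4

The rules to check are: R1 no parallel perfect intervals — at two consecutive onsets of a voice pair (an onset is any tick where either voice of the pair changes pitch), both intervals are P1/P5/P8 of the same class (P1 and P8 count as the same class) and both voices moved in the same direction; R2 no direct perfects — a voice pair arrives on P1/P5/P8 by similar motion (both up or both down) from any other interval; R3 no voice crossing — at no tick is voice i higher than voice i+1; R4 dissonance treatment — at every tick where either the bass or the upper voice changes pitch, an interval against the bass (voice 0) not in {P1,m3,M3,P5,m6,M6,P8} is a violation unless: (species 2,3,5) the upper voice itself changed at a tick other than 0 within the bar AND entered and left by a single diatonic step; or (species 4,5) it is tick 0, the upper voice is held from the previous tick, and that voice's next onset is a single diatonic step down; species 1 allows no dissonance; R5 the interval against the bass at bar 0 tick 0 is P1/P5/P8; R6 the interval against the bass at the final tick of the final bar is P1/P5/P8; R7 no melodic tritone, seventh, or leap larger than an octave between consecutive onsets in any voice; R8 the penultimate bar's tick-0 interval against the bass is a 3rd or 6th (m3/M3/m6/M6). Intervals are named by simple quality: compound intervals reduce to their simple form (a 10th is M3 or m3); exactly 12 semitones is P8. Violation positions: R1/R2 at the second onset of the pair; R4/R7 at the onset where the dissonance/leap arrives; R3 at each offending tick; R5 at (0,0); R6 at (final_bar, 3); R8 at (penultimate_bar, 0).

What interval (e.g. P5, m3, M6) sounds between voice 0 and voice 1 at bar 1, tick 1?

voice 0=C4 voice 1=E4 -> M3

M3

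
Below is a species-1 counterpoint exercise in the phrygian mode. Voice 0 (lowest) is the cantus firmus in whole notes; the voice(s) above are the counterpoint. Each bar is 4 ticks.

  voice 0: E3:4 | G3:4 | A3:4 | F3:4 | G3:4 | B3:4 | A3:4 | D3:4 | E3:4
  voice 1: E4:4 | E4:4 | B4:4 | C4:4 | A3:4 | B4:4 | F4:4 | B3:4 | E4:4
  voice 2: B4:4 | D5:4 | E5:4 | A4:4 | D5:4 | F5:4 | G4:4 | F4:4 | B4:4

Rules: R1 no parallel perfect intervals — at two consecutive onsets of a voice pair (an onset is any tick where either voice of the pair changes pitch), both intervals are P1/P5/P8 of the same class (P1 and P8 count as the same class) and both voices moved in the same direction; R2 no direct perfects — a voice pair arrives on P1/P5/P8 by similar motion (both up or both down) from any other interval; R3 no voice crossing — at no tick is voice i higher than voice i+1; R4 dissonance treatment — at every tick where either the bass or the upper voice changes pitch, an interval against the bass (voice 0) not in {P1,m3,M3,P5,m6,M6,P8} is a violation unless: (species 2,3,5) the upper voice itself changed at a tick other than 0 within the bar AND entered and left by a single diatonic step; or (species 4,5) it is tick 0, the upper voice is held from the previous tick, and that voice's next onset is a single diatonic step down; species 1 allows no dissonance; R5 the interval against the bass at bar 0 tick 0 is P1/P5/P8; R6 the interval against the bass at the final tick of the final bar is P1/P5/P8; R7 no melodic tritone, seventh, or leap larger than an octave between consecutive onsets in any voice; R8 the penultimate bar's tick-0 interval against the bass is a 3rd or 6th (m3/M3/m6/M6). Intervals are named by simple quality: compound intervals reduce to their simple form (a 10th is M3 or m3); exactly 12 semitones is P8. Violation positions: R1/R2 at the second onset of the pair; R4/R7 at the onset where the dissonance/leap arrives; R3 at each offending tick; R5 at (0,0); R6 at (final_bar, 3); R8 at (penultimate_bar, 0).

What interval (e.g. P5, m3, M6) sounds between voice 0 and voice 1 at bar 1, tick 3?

M6

voice 0=G3 voice 1=E4 -> M6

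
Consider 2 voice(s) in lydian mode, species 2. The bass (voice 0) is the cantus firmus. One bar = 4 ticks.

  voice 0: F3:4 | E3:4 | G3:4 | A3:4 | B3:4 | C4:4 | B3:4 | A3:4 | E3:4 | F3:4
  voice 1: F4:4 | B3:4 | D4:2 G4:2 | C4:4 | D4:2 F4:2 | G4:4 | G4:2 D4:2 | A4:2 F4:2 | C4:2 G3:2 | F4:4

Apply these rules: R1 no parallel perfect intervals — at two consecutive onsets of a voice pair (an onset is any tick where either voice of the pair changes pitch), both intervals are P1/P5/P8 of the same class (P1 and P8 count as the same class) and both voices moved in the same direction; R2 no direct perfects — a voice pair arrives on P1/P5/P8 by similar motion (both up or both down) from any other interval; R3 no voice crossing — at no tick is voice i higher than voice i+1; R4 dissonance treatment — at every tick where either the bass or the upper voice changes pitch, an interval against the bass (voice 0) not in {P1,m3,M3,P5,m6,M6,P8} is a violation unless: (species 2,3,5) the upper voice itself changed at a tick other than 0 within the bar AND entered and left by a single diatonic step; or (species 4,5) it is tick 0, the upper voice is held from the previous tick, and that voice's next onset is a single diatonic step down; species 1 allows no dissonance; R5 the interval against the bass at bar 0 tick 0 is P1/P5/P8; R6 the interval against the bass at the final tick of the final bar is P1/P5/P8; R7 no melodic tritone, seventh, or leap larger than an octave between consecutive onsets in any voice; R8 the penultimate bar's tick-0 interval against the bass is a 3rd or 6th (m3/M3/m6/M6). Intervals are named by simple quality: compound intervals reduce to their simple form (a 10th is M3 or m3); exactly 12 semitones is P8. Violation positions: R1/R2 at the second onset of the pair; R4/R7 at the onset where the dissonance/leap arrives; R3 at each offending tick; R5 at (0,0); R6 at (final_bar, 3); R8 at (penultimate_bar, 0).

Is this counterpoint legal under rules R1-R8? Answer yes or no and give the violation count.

No (7 violations)

bar 0: v0=F3 v1=F4 (P8)
bar 1: v0=E3 v1=B3 (P5)
bar 2: v0=G3 v1=D4 (P5)
bar 3: v0=A3 v1=C4 (m3)
bar 4: v0=B3 v1=D4 (m3)
bar 5: v0=C4 v1=G4 (P5)
bar 6: v0=B3 v1=G4 (m6)
bar 7: v0=A3 v1=A4 (P8)
bar 8: v0=E3 v1=C4 (m6)
bar 9: v0=F3 v1=F4 (P8)
  R2 @ bar1.0: F3/F4 P8 -> E3/B3 P5 similar
  R7 @ bar1.0: F4->B3 leap 6st
  R1 @ bar2.0: E3/B3 P5 -> G3/D4 P5 similar
  R4 @ bar4.2: B3/F4 TT untreated
  R2 @ bar5.0: B3/F4 TT -> C4/G4 P5 similar
  R2 @ bar9.0: E3/G3 m3 -> F3/F4 P8 similar
  R7 @ bar9.0: G3->F4 leap 10st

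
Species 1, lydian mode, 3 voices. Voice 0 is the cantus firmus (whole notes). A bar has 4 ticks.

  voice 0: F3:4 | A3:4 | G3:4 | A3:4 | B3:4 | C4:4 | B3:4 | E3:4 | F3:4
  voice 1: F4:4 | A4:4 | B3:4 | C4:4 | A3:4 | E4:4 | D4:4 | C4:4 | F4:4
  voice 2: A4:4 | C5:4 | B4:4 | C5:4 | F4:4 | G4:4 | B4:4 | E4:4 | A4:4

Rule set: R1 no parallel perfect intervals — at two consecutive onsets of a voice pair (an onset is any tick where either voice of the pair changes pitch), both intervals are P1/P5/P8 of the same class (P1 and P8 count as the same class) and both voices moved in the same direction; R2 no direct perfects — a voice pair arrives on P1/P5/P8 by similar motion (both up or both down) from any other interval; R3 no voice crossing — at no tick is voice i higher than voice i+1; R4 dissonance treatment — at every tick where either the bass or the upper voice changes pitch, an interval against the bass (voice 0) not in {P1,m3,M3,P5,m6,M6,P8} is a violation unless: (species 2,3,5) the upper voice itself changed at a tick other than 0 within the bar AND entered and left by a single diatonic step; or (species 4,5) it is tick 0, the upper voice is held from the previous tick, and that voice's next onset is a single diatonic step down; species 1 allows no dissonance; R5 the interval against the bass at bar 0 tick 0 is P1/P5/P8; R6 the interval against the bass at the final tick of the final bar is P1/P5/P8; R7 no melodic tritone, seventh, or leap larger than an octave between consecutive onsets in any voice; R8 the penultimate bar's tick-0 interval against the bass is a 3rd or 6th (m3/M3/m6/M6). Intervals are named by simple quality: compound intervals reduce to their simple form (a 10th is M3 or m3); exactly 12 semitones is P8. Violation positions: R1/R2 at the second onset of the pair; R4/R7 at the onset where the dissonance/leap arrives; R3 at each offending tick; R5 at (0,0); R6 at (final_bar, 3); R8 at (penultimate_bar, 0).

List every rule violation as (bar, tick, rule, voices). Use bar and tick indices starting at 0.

(0, 0, R5, (0, 2))
(1, 0, R1, (0, 1))
(2, 0, R2, (1, 2))
(2, 0, R7, (1,))
(3, 0, R1, (1, 2))
(4, 0, R3, (0, 1))
(4, 0, R4, (0, 1))
(4, 0, R4, (0, 2))
(4, 1, R3, (0, 1))
(4, 2, R3, (0, 1))
(4, 3, R3, (0, 1))
(5, 0, R2, (0, 2))
(7, 0, R1, (0, 2))
(7, 0, R8, (0, 2))
(8, 0, R2, (0, 1))
(8, 3, R6, (0, 2))

bar 0: v0=F3 v1=F4 v2=A4 downbeat M3
bar 1: v0=A3 v1=A4 v2=C5 downbeat m3
bar 2: v0=G3 v1=B3 v2=B4 downbeat M3
bar 3: v0=A3 v1=C4 v2=C5 downbeat m3
bar 4: v0=B3 v1=A3 v2=F4 downbeat TT
bar 5: v0=C4 v1=E4 v2=G4 downbeat P5
bar 6: v0=B3 v1=D4 v2=B4 downbeat P8
bar 7: v0=E3 v1=C4 v2=E4 downbeat P8
bar 8: v0=F3 v1=F4 v2=A4 downbeat M3
  -> R5 @ bar 0 tick 0 v(0, 2): opens on M3
  -> R1 @ bar 1 tick 0 v(0, 1): F3/F4 P8 -> A3/A4 P8 similar
  -> R2 @ bar 2 tick 0 v(1, 2): A4/C5 m3 -> B3/B4 P8 similar
  -> R7 @ bar 2 tick 0 v(1,): A4->B3 leap 10st
  -> R1 @ bar 3 tick 0 v(1, 2): B3/B4 P8 -> C4/C5 P8 similar
  -> R3 @ bar 4 tick 0 v(0, 1): B3 above A3
  -> R4 @ bar 4 tick 0 v(0, 1): B3/A3 M2 untreated
  -> R4 @ bar 4 tick 0 v(0, 2): B3/F4 TT untreated
  -> R3 @ bar 4 tick 1 v(0, 1): B3 above A3
  -> R3 @ bar 4 tick 2 v(0, 1): B3 above A3
  -> R3 @ bar 4 tick 3 v(0, 1): B3 above A3
  -> R2 @ bar 5 tick 0 v(0, 2): B3/F4 TT -> C4/G4 P5 similar
  -> R1 @ bar 7 tick 0 v(0, 2): B3/B4 P8 -> E3/E4 P8 similar
  -> R8 @ bar 7 tick 0 v(0, 2): penult P8 not 3rd/6th
  -> R2 @ bar 8 tick 0 v(0, 1): E3/C4 m6 -> F3/F4 P8 similar
  -> R6 @ bar 8 tick 3 v(0, 2): closes on M3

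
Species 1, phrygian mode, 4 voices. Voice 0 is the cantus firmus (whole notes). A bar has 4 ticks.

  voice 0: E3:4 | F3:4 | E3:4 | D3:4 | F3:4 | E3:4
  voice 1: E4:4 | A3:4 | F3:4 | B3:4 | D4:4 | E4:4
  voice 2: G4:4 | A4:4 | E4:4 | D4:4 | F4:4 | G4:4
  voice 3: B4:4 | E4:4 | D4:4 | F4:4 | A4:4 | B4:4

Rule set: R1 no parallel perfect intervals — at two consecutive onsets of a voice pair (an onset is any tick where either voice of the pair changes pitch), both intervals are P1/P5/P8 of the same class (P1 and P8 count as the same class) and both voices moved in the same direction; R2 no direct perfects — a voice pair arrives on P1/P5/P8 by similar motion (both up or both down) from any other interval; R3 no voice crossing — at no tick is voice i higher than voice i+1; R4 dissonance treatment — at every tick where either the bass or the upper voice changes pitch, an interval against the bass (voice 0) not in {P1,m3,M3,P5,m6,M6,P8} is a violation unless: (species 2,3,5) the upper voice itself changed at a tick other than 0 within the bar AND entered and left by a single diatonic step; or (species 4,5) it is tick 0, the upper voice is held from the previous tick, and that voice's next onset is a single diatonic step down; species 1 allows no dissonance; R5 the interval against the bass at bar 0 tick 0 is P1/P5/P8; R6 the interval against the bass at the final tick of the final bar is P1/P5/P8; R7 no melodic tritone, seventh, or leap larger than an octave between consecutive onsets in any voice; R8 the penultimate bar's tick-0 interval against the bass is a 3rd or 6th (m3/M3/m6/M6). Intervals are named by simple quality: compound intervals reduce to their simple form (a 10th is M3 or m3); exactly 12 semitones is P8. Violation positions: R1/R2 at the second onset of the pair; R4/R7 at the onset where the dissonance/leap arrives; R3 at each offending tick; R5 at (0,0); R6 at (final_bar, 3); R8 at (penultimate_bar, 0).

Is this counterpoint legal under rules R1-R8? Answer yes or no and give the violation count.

No (21 violations)

bar 0: v0=E3 v1=E4 v2=G4 v3=B4 (P5)
bar 1: v0=F3 v1=A3 v2=A4 v3=E4 (M7)
bar 2: v0=E3 v1=F3 v2=E4 v3=D4 (m7)
bar 3: v0=D3 v1=B3 v2=D4 v3=F4 (m3)
bar 4: v0=F3 v1=D4 v2=F4 v3=A4 (M3)
bar 5: v0=E3 v1=E4 v2=G4 v3=B4 (P5)
  R5 @ bar0.0: opens on m3
  R1 @ bar1.0: E4/B4 P5 -> A3/E4 P5 similar
  R3 @ bar1.0: A4 above E4
  R4 @ bar1.0: F3/E4 M7 untreated
  R3 @ bar1.1: A4 above E4
  R3 @ bar1.2: A4 above E4
  R3 @ bar1.3: A4 above E4
  R2 @ bar2.0: F3/A4 M3 -> E3/E4 P8 similar
  R3 @ bar2.0: E4 above D4
  R4 @ bar2.0: E3/F3 m2 untreated
  R4 @ bar2.0: E3/D4 m7 untreated
  R3 @ bar2.1: E4 above D4
  R3 @ bar2.2: E4 above D4
  R3 @ bar2.3: E4 above D4
  R1 @ bar3.0: E3/E4 P8 -> D3/D4 P8 similar
  R7 @ bar3.0: F3->B3 leap 6st
  R1 @ bar4.0: D3/D4 P8 -> F3/F4 P8 similar
  R2 @ bar4.0: B3/F4 TT -> D4/A4 P5 similar
  R8 @ bar4.0: penult P8 not 3rd/6th
  R1 @ bar5.0: D4/A4 P5 -> E4/B4 P5 similar
  R6 @ bar5.3: closes on m3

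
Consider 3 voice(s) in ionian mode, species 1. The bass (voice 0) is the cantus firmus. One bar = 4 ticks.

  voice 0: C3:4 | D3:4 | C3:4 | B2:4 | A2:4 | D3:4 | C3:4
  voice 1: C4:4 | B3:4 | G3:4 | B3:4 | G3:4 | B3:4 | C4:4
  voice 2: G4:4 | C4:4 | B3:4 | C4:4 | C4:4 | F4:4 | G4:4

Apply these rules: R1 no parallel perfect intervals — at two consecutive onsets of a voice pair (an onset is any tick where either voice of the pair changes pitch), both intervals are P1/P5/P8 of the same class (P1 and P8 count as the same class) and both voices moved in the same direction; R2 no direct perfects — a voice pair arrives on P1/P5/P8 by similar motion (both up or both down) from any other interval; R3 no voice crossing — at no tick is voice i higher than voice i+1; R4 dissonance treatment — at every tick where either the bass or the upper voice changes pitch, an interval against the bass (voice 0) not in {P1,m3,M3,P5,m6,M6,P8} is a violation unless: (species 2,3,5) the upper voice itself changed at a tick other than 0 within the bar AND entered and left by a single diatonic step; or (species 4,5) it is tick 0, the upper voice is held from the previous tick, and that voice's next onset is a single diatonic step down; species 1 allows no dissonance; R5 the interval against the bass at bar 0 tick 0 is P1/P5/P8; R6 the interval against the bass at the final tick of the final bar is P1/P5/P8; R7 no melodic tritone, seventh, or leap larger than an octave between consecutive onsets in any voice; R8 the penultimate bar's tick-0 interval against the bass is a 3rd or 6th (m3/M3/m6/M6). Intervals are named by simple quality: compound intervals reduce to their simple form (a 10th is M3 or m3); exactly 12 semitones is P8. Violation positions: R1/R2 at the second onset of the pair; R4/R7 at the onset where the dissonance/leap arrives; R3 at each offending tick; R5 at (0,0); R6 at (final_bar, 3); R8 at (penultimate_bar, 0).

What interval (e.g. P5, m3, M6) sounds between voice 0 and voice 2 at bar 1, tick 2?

voice 0=D3 voice 2=C4 -> m7

m7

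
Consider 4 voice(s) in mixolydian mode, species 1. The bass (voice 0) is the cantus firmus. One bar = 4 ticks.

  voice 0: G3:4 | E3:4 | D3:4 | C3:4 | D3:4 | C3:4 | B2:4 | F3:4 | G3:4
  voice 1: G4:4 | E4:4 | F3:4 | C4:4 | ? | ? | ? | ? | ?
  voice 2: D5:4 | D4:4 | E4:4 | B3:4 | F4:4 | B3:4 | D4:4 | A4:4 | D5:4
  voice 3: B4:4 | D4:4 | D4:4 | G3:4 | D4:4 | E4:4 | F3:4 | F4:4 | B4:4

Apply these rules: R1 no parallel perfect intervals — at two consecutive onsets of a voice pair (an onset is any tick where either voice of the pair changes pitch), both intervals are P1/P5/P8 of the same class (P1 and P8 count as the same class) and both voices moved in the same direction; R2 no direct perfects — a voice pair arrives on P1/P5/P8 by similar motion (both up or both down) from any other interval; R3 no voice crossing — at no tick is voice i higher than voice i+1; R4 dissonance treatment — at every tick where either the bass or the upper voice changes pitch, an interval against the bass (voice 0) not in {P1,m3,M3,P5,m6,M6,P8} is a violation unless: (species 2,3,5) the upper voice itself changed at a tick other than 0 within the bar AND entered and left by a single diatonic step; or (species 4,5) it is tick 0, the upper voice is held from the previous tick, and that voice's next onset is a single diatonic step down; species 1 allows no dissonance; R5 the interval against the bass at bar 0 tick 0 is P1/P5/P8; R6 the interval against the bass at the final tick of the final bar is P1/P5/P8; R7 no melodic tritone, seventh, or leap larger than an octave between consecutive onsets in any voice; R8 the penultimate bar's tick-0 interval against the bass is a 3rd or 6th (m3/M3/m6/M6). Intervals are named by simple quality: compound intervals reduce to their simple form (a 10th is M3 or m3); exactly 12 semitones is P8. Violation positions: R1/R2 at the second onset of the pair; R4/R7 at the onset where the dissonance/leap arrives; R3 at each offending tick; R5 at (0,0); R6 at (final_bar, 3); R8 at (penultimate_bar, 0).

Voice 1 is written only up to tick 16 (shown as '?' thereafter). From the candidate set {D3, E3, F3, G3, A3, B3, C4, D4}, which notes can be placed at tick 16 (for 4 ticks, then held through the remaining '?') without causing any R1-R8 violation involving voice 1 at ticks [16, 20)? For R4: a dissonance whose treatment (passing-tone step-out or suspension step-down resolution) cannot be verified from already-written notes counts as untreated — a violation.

D3: violates R7
E3: violates R4
F3: legal
G3: violates R4
A3: legal
B3: legal
C4: violates R4
D4: violates R1,R2

{A3, B3, F3}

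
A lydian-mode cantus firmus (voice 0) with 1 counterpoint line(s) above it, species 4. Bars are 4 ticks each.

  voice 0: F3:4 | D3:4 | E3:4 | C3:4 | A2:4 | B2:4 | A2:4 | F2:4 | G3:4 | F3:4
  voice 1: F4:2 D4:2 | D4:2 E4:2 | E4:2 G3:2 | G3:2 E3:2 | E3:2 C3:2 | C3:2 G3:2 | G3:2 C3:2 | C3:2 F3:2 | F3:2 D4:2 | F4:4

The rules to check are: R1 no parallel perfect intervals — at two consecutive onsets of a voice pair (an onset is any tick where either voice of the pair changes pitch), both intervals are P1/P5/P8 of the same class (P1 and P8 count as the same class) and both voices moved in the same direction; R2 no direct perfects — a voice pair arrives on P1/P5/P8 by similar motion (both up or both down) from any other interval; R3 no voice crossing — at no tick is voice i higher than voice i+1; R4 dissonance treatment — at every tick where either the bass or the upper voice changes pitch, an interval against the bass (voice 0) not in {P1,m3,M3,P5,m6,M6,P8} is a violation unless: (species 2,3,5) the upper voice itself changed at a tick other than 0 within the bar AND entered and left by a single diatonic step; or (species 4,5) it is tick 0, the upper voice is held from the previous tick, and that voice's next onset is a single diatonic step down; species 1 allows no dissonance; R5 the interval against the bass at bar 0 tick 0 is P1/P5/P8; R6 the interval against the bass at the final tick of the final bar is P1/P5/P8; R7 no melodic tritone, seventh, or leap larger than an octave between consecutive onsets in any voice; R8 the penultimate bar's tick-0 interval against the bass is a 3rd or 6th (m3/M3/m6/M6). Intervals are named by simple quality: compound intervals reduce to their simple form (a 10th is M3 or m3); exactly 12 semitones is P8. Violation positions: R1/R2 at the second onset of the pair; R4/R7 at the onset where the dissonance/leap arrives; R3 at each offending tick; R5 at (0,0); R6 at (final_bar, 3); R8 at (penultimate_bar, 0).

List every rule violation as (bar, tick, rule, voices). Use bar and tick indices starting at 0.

(1, 2, R4, (0, 1))
(5, 0, R4, (0, 1))
(6, 0, R4, (0, 1))
(8, 0, R3, (0, 1))
(8, 0, R4, (0, 1))
(8, 0, R7, (0,))
(8, 0, R8, (0, 1))
(8, 1, R3, (0, 1))

bar 0: v0=F3 v1=F4 downbeat P8
bar 1: v0=D3 v1=D4 downbeat P8
bar 2: v0=E3 v1=E4 downbeat P8
bar 3: v0=C3 v1=G3 downbeat P5
bar 4: v0=A2 v1=E3 downbeat P5
bar 5: v0=B2 v1=C3 downbeat m2
bar 6: v0=A2 v1=G3 downbeat m7
bar 7: v0=F2 v1=C3 downbeat P5
bar 8: v0=G3 v1=F3 downbeat M2
bar 9: v0=F3 v1=F4 downbeat P8
  -> R4 @ bar 1 tick 2 v(0, 1): D3/E4 M2 untreated
  -> R4 @ bar 5 tick 0 v(0, 1): B2/C3 m2 untreated
  -> R4 @ bar 6 tick 0 v(0, 1): A2/G3 m7 untreated
  -> R3 @ bar 8 tick 0 v(0, 1): G3 above F3
  -> R4 @ bar 8 tick 0 v(0, 1): G3/F3 M2 untreated
  -> R7 @ bar 8 tick 0 v(0,): F2->G3 leap 14st
  -> R8 @ bar 8 tick 0 v(0, 1): penult M2 not 3rd/6th
  -> R3 @ bar 8 tick 1 v(0, 1): G3 above F3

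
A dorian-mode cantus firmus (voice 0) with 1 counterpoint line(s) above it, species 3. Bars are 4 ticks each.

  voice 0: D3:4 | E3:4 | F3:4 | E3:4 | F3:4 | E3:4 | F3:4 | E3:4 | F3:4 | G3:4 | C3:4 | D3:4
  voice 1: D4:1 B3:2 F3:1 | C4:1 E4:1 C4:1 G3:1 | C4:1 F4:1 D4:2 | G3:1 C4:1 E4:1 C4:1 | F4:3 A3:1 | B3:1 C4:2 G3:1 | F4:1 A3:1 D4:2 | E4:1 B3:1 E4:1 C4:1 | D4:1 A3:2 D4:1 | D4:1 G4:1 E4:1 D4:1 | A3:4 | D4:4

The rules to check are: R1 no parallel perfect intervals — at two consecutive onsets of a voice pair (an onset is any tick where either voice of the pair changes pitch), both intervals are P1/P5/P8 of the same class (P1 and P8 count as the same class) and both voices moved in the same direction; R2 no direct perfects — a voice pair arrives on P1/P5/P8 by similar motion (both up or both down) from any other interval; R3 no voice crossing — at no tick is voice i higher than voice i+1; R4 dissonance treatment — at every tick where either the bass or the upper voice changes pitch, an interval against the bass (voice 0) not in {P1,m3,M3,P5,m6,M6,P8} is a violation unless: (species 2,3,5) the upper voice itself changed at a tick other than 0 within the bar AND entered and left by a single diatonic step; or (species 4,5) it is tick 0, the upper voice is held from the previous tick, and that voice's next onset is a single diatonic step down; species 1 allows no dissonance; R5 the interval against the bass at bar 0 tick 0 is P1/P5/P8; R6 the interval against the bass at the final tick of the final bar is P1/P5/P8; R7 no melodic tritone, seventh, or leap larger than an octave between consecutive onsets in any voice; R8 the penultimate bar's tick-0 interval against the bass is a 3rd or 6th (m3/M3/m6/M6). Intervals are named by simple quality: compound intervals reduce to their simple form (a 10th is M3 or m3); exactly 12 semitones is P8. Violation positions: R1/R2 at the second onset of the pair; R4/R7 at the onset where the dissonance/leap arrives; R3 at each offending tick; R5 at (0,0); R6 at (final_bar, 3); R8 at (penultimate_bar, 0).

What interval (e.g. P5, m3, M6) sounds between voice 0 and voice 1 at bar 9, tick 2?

voice 0=G3 voice 1=E4 -> M6

M6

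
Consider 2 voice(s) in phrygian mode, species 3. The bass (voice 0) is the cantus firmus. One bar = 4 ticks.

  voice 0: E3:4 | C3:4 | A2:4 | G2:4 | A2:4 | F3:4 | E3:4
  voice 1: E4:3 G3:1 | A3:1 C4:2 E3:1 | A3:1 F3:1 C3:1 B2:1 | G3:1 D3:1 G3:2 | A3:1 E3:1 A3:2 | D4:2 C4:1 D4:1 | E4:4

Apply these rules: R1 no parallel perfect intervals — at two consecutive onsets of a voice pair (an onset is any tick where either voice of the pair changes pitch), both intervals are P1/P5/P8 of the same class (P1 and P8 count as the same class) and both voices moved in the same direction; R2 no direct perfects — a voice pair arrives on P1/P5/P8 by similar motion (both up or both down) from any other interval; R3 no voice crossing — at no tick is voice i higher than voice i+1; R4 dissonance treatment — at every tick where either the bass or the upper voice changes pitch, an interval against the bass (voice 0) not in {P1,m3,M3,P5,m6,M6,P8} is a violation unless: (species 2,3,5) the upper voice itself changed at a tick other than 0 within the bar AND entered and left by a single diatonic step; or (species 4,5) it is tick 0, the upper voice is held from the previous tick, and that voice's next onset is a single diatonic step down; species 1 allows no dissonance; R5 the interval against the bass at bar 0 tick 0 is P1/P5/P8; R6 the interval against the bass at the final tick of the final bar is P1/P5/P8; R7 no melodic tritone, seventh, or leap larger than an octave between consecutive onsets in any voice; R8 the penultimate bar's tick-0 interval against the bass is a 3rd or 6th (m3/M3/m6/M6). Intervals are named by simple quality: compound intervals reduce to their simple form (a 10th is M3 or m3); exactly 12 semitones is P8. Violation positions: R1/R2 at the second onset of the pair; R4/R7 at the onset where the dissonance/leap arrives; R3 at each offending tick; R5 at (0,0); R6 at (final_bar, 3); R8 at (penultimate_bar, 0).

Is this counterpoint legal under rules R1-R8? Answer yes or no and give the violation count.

No (2 violations)

bar 0: v0=E3 v1=E4 (P8)
bar 1: v0=C3 v1=A3 (M6)
bar 2: v0=A2 v1=A3 (P8)
bar 3: v0=G2 v1=G3 (P8)
bar 4: v0=A2 v1=A3 (P8)
bar 5: v0=F3 v1=D4 (M6)
bar 6: v0=E3 v1=E4 (P8)
  R4 @ bar2.3: A2/B2 M2 untreated
  R1 @ bar4.0: G2/G3 P8 -> A2/A3 P8 similar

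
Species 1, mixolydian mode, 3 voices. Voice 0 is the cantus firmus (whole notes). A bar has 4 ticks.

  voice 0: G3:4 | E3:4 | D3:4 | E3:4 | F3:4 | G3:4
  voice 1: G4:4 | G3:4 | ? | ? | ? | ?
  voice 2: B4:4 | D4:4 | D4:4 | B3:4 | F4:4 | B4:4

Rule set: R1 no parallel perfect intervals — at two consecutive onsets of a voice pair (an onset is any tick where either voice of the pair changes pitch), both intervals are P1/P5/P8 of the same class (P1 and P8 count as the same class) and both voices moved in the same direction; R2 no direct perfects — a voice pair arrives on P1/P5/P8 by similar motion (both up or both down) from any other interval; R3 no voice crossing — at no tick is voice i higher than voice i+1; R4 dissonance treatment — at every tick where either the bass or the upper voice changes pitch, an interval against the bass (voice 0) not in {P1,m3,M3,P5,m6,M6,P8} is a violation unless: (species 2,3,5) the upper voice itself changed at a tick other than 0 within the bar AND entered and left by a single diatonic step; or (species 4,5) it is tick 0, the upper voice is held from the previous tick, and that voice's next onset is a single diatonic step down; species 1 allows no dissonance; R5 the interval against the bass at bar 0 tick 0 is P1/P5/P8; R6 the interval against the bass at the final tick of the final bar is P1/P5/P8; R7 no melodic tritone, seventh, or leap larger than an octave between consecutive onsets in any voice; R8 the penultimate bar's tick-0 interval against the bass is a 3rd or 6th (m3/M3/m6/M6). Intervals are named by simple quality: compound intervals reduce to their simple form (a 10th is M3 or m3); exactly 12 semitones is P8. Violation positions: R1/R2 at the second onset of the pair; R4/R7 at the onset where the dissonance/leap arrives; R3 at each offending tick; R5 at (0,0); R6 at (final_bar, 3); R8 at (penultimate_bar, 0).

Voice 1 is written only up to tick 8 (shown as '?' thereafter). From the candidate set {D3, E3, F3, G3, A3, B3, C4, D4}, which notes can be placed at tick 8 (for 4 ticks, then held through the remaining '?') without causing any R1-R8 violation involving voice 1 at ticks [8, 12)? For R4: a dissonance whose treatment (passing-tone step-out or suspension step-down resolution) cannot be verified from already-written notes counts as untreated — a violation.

{A3, B3, D4, F3}

D3: violates R2
E3: violates R4
F3: legal
G3: violates R4
A3: legal
B3: legal
C4: violates R4
D4: legal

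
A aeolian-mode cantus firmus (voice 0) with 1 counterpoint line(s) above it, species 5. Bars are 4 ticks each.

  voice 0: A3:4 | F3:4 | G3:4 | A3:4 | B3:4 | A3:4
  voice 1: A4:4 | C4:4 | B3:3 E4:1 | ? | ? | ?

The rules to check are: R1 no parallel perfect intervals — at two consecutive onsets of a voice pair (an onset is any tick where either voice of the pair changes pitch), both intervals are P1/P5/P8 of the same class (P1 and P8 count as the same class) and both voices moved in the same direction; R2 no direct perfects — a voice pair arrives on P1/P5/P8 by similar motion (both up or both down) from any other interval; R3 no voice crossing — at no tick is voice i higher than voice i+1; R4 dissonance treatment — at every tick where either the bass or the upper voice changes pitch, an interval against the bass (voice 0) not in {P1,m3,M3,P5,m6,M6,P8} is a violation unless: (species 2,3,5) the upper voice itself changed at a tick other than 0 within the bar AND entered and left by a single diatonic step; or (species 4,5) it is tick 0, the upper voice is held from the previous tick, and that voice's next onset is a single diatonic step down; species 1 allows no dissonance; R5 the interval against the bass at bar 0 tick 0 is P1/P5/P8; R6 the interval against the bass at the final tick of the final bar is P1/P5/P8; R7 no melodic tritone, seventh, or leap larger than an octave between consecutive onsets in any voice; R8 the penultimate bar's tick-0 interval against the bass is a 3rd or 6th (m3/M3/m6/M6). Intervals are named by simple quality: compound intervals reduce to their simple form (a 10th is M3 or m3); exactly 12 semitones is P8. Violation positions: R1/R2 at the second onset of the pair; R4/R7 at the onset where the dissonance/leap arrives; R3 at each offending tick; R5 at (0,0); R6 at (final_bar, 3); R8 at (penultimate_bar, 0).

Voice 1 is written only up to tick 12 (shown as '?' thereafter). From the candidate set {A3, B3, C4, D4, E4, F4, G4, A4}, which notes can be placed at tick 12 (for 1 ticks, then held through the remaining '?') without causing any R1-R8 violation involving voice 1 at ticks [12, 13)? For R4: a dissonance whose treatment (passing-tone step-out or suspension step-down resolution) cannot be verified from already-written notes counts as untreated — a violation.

A3: legal
B3: violates R4
C4: legal
D4: violates R4
E4: legal
F4: legal
G4: violates R4
A4: violates R2

{A3, C4, E4, F4}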